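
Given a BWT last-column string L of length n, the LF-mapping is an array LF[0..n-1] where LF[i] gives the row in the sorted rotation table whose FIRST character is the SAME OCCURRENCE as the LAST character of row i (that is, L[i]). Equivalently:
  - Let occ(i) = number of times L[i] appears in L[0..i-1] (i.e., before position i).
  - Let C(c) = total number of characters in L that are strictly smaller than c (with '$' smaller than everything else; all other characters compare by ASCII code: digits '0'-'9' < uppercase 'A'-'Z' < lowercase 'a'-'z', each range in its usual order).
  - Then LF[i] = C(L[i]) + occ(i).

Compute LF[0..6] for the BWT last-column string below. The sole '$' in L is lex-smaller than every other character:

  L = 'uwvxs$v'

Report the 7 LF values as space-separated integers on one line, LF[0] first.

Answer: 2 5 3 6 1 0 4

Derivation:
Char counts: '$':1, 's':1, 'u':1, 'v':2, 'w':1, 'x':1
C (first-col start): C('$')=0, C('s')=1, C('u')=2, C('v')=3, C('w')=5, C('x')=6
L[0]='u': occ=0, LF[0]=C('u')+0=2+0=2
L[1]='w': occ=0, LF[1]=C('w')+0=5+0=5
L[2]='v': occ=0, LF[2]=C('v')+0=3+0=3
L[3]='x': occ=0, LF[3]=C('x')+0=6+0=6
L[4]='s': occ=0, LF[4]=C('s')+0=1+0=1
L[5]='$': occ=0, LF[5]=C('$')+0=0+0=0
L[6]='v': occ=1, LF[6]=C('v')+1=3+1=4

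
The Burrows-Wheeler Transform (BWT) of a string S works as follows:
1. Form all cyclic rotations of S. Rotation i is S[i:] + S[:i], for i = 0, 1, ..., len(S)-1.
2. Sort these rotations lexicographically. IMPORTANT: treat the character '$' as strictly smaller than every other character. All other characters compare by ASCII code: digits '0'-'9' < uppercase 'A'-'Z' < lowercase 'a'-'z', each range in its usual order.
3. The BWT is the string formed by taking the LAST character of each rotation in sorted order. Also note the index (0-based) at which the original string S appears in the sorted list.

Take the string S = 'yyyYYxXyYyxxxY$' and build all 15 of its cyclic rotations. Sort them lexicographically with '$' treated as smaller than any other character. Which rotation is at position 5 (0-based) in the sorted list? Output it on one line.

All 15 rotations (rotation i = S[i:]+S[:i]):
  rot[0] = yyyYYxXyYyxxxY$
  rot[1] = yyYYxXyYyxxxY$y
  rot[2] = yYYxXyYyxxxY$yy
  rot[3] = YYxXyYyxxxY$yyy
  rot[4] = YxXyYyxxxY$yyyY
  rot[5] = xXyYyxxxY$yyyYY
  rot[6] = XyYyxxxY$yyyYYx
  rot[7] = yYyxxxY$yyyYYxX
  rot[8] = YyxxxY$yyyYYxXy
  rot[9] = yxxxY$yyyYYxXyY
  rot[10] = xxxY$yyyYYxXyYy
  rot[11] = xxY$yyyYYxXyYyx
  rot[12] = xY$yyyYYxXyYyxx
  rot[13] = Y$yyyYYxXyYyxxx
  rot[14] = $yyyYYxXyYyxxxY
Sorted (with $ < everything):
  sorted[0] = $yyyYYxXyYyxxxY
  sorted[1] = XyYyxxxY$yyyYYx
  sorted[2] = Y$yyyYYxXyYyxxx
  sorted[3] = YYxXyYyxxxY$yyy
  sorted[4] = YxXyYyxxxY$yyyY
  sorted[5] = YyxxxY$yyyYYxXy
  sorted[6] = xXyYyxxxY$yyyYY
  sorted[7] = xY$yyyYYxXyYyxx
  sorted[8] = xxY$yyyYYxXyYyx
  sorted[9] = xxxY$yyyYYxXyYy
  sorted[10] = yYYxXyYyxxxY$yy
  sorted[11] = yYyxxxY$yyyYYxX
  sorted[12] = yxxxY$yyyYYxXyY
  sorted[13] = yyYYxXyYyxxxY$y
  sorted[14] = yyyYYxXyYyxxxY$
sorted[5] = YyxxxY$yyyYYxXy

Answer: YyxxxY$yyyYYxXy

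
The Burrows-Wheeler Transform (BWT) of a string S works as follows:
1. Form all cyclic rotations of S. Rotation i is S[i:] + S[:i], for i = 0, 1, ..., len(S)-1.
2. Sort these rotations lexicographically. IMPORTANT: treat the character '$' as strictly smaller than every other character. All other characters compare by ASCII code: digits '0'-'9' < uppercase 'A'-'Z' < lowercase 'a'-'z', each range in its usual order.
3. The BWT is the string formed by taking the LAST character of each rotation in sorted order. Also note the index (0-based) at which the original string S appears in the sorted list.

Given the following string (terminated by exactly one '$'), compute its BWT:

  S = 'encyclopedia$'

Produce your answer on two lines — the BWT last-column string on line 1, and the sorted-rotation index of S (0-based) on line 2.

All 13 rotations (rotation i = S[i:]+S[:i]):
  rot[0] = encyclopedia$
  rot[1] = ncyclopedia$e
  rot[2] = cyclopedia$en
  rot[3] = yclopedia$enc
  rot[4] = clopedia$ency
  rot[5] = lopedia$encyc
  rot[6] = opedia$encycl
  rot[7] = pedia$encyclo
  rot[8] = edia$encyclop
  rot[9] = dia$encyclope
  rot[10] = ia$encycloped
  rot[11] = a$encyclopedi
  rot[12] = $encyclopedia
Sorted (with $ < everything):
  sorted[0] = $encyclopedia  (last char: 'a')
  sorted[1] = a$encyclopedi  (last char: 'i')
  sorted[2] = clopedia$ency  (last char: 'y')
  sorted[3] = cyclopedia$en  (last char: 'n')
  sorted[4] = dia$encyclope  (last char: 'e')
  sorted[5] = edia$encyclop  (last char: 'p')
  sorted[6] = encyclopedia$  (last char: '$')
  sorted[7] = ia$encycloped  (last char: 'd')
  sorted[8] = lopedia$encyc  (last char: 'c')
  sorted[9] = ncyclopedia$e  (last char: 'e')
  sorted[10] = opedia$encycl  (last char: 'l')
  sorted[11] = pedia$encyclo  (last char: 'o')
  sorted[12] = yclopedia$enc  (last char: 'c')
Last column: aiynep$dceloc
Original string S is at sorted index 6

Answer: aiynep$dceloc
6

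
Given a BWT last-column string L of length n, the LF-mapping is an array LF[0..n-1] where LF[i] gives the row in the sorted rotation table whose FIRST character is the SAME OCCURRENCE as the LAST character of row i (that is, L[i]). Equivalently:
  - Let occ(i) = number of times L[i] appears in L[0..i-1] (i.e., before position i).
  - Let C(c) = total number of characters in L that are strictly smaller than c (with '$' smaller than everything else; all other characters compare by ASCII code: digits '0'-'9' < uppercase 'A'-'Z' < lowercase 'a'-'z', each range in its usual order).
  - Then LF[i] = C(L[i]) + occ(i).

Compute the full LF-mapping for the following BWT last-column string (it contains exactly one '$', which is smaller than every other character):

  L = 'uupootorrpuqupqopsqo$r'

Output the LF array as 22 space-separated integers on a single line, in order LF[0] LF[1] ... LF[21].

Char counts: '$':1, 'o':5, 'p':4, 'q':3, 'r':3, 's':1, 't':1, 'u':4
C (first-col start): C('$')=0, C('o')=1, C('p')=6, C('q')=10, C('r')=13, C('s')=16, C('t')=17, C('u')=18
L[0]='u': occ=0, LF[0]=C('u')+0=18+0=18
L[1]='u': occ=1, LF[1]=C('u')+1=18+1=19
L[2]='p': occ=0, LF[2]=C('p')+0=6+0=6
L[3]='o': occ=0, LF[3]=C('o')+0=1+0=1
L[4]='o': occ=1, LF[4]=C('o')+1=1+1=2
L[5]='t': occ=0, LF[5]=C('t')+0=17+0=17
L[6]='o': occ=2, LF[6]=C('o')+2=1+2=3
L[7]='r': occ=0, LF[7]=C('r')+0=13+0=13
L[8]='r': occ=1, LF[8]=C('r')+1=13+1=14
L[9]='p': occ=1, LF[9]=C('p')+1=6+1=7
L[10]='u': occ=2, LF[10]=C('u')+2=18+2=20
L[11]='q': occ=0, LF[11]=C('q')+0=10+0=10
L[12]='u': occ=3, LF[12]=C('u')+3=18+3=21
L[13]='p': occ=2, LF[13]=C('p')+2=6+2=8
L[14]='q': occ=1, LF[14]=C('q')+1=10+1=11
L[15]='o': occ=3, LF[15]=C('o')+3=1+3=4
L[16]='p': occ=3, LF[16]=C('p')+3=6+3=9
L[17]='s': occ=0, LF[17]=C('s')+0=16+0=16
L[18]='q': occ=2, LF[18]=C('q')+2=10+2=12
L[19]='o': occ=4, LF[19]=C('o')+4=1+4=5
L[20]='$': occ=0, LF[20]=C('$')+0=0+0=0
L[21]='r': occ=2, LF[21]=C('r')+2=13+2=15

Answer: 18 19 6 1 2 17 3 13 14 7 20 10 21 8 11 4 9 16 12 5 0 15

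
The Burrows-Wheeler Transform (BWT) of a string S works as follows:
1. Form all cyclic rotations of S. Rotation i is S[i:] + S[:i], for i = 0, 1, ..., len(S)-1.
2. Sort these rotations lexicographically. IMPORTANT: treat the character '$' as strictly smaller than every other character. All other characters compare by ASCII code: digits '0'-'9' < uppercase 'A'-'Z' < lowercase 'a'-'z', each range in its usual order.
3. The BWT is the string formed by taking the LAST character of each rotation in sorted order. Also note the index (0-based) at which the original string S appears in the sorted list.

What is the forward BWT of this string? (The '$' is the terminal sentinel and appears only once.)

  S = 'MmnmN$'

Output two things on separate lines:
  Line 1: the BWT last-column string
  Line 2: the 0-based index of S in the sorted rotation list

Answer: N$mnMm
1

Derivation:
All 6 rotations (rotation i = S[i:]+S[:i]):
  rot[0] = MmnmN$
  rot[1] = mnmN$M
  rot[2] = nmN$Mm
  rot[3] = mN$Mmn
  rot[4] = N$Mmnm
  rot[5] = $MmnmN
Sorted (with $ < everything):
  sorted[0] = $MmnmN  (last char: 'N')
  sorted[1] = MmnmN$  (last char: '$')
  sorted[2] = N$Mmnm  (last char: 'm')
  sorted[3] = mN$Mmn  (last char: 'n')
  sorted[4] = mnmN$M  (last char: 'M')
  sorted[5] = nmN$Mm  (last char: 'm')
Last column: N$mnMm
Original string S is at sorted index 1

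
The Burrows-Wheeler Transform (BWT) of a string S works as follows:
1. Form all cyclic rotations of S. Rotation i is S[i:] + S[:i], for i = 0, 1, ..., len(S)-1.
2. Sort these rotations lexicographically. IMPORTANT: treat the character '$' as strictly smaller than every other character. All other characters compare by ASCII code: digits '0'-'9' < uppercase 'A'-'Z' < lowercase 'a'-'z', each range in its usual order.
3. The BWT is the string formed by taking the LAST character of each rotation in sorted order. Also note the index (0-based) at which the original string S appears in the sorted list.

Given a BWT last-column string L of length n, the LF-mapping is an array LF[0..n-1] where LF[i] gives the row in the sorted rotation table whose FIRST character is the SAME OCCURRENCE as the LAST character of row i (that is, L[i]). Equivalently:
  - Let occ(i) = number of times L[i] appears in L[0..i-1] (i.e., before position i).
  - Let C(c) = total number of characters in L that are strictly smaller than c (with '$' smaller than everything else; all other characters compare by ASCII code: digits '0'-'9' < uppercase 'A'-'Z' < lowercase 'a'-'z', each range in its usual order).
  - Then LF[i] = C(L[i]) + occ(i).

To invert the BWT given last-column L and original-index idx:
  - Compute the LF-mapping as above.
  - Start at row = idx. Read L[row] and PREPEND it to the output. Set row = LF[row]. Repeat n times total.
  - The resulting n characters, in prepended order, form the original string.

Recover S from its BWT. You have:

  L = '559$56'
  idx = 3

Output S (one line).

LF mapping: 1 2 5 0 3 4
Walk LF starting at row 3, prepending L[row]:
  step 1: row=3, L[3]='$', prepend. Next row=LF[3]=0
  step 2: row=0, L[0]='5', prepend. Next row=LF[0]=1
  step 3: row=1, L[1]='5', prepend. Next row=LF[1]=2
  step 4: row=2, L[2]='9', prepend. Next row=LF[2]=5
  step 5: row=5, L[5]='6', prepend. Next row=LF[5]=4
  step 6: row=4, L[4]='5', prepend. Next row=LF[4]=3
Reversed output: 56955$

Answer: 56955$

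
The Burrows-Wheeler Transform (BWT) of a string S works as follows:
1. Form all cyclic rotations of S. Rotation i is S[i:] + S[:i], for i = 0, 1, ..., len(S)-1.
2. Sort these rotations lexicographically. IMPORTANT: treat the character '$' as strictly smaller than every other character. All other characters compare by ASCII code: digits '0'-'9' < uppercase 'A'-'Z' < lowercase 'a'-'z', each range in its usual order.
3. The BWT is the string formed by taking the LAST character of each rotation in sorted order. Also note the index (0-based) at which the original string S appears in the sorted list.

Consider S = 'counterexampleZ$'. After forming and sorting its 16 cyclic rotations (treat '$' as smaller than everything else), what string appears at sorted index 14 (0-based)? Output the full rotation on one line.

Answer: unterexampleZ$co

Derivation:
All 16 rotations (rotation i = S[i:]+S[:i]):
  rot[0] = counterexampleZ$
  rot[1] = ounterexampleZ$c
  rot[2] = unterexampleZ$co
  rot[3] = nterexampleZ$cou
  rot[4] = terexampleZ$coun
  rot[5] = erexampleZ$count
  rot[6] = rexampleZ$counte
  rot[7] = exampleZ$counter
  rot[8] = xampleZ$countere
  rot[9] = ampleZ$counterex
  rot[10] = mpleZ$counterexa
  rot[11] = pleZ$counterexam
  rot[12] = leZ$counterexamp
  rot[13] = eZ$counterexampl
  rot[14] = Z$counterexample
  rot[15] = $counterexampleZ
Sorted (with $ < everything):
  sorted[0] = $counterexampleZ
  sorted[1] = Z$counterexample
  sorted[2] = ampleZ$counterex
  sorted[3] = counterexampleZ$
  sorted[4] = eZ$counterexampl
  sorted[5] = erexampleZ$count
  sorted[6] = exampleZ$counter
  sorted[7] = leZ$counterexamp
  sorted[8] = mpleZ$counterexa
  sorted[9] = nterexampleZ$cou
  sorted[10] = ounterexampleZ$c
  sorted[11] = pleZ$counterexam
  sorted[12] = rexampleZ$counte
  sorted[13] = terexampleZ$coun
  sorted[14] = unterexampleZ$co
  sorted[15] = xampleZ$countere
sorted[14] = unterexampleZ$co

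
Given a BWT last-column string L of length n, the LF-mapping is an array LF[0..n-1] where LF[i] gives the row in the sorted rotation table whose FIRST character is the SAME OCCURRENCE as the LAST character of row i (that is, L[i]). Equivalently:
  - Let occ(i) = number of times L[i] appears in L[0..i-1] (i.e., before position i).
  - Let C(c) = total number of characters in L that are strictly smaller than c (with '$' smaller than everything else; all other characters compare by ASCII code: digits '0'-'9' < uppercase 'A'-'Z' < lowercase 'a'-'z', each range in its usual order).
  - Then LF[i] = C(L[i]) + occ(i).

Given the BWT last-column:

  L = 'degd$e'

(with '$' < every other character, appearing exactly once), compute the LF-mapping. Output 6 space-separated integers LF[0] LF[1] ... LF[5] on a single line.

Answer: 1 3 5 2 0 4

Derivation:
Char counts: '$':1, 'd':2, 'e':2, 'g':1
C (first-col start): C('$')=0, C('d')=1, C('e')=3, C('g')=5
L[0]='d': occ=0, LF[0]=C('d')+0=1+0=1
L[1]='e': occ=0, LF[1]=C('e')+0=3+0=3
L[2]='g': occ=0, LF[2]=C('g')+0=5+0=5
L[3]='d': occ=1, LF[3]=C('d')+1=1+1=2
L[4]='$': occ=0, LF[4]=C('$')+0=0+0=0
L[5]='e': occ=1, LF[5]=C('e')+1=3+1=4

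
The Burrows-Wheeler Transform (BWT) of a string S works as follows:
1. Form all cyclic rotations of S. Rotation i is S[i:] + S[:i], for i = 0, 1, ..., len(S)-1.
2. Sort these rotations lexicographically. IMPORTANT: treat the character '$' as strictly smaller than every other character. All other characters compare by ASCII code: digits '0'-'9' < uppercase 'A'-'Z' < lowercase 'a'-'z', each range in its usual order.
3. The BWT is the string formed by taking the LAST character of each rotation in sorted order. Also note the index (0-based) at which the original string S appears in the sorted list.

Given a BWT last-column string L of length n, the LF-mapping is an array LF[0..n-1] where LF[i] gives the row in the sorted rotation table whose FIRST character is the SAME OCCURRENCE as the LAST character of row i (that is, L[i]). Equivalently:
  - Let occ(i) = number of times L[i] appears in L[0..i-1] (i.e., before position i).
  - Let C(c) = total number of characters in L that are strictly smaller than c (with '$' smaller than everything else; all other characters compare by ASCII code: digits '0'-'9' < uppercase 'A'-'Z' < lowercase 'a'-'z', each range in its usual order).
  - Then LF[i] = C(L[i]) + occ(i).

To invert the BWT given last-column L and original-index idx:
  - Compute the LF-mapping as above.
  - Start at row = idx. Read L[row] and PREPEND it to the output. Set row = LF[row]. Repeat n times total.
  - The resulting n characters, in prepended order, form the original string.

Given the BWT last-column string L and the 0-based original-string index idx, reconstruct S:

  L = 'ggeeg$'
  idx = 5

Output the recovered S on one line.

LF mapping: 3 4 1 2 5 0
Walk LF starting at row 5, prepending L[row]:
  step 1: row=5, L[5]='$', prepend. Next row=LF[5]=0
  step 2: row=0, L[0]='g', prepend. Next row=LF[0]=3
  step 3: row=3, L[3]='e', prepend. Next row=LF[3]=2
  step 4: row=2, L[2]='e', prepend. Next row=LF[2]=1
  step 5: row=1, L[1]='g', prepend. Next row=LF[1]=4
  step 6: row=4, L[4]='g', prepend. Next row=LF[4]=5
Reversed output: ggeeg$

Answer: ggeeg$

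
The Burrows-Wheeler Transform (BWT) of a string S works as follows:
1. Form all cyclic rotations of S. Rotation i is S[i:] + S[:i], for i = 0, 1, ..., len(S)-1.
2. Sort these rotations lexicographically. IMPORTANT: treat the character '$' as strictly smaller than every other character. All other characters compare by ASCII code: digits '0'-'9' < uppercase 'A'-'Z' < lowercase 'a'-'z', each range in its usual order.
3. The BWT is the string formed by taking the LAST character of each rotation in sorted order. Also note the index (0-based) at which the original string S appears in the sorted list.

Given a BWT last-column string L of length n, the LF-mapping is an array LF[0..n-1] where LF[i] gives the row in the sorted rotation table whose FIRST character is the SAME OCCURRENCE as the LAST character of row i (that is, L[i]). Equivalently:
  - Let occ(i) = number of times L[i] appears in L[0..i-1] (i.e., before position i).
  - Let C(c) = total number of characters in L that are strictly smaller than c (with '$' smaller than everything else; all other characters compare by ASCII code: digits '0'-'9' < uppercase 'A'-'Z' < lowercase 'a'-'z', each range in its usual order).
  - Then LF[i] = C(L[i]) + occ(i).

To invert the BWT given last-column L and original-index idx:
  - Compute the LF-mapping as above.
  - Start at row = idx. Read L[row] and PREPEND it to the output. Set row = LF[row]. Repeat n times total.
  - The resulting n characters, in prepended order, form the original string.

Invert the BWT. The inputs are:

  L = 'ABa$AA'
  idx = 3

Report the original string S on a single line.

Answer: AaABA$

Derivation:
LF mapping: 1 4 5 0 2 3
Walk LF starting at row 3, prepending L[row]:
  step 1: row=3, L[3]='$', prepend. Next row=LF[3]=0
  step 2: row=0, L[0]='A', prepend. Next row=LF[0]=1
  step 3: row=1, L[1]='B', prepend. Next row=LF[1]=4
  step 4: row=4, L[4]='A', prepend. Next row=LF[4]=2
  step 5: row=2, L[2]='a', prepend. Next row=LF[2]=5
  step 6: row=5, L[5]='A', prepend. Next row=LF[5]=3
Reversed output: AaABA$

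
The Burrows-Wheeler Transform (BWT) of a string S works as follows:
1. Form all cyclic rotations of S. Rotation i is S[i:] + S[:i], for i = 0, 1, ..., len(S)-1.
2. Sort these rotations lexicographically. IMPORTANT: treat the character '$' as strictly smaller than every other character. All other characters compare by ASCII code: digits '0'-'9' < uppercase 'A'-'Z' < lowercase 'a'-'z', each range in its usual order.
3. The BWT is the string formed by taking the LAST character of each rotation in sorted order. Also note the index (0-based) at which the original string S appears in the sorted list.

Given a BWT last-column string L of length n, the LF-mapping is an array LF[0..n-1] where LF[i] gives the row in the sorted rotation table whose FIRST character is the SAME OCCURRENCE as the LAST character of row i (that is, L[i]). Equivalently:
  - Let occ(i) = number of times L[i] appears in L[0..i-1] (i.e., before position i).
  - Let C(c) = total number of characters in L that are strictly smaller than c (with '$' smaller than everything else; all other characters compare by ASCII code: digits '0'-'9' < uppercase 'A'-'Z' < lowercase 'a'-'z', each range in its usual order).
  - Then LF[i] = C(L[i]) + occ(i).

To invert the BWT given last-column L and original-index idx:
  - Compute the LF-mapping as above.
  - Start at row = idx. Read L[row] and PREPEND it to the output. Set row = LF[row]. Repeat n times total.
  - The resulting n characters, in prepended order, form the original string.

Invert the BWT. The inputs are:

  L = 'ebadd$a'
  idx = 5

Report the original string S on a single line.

LF mapping: 6 3 1 4 5 0 2
Walk LF starting at row 5, prepending L[row]:
  step 1: row=5, L[5]='$', prepend. Next row=LF[5]=0
  step 2: row=0, L[0]='e', prepend. Next row=LF[0]=6
  step 3: row=6, L[6]='a', prepend. Next row=LF[6]=2
  step 4: row=2, L[2]='a', prepend. Next row=LF[2]=1
  step 5: row=1, L[1]='b', prepend. Next row=LF[1]=3
  step 6: row=3, L[3]='d', prepend. Next row=LF[3]=4
  step 7: row=4, L[4]='d', prepend. Next row=LF[4]=5
Reversed output: ddbaae$

Answer: ddbaae$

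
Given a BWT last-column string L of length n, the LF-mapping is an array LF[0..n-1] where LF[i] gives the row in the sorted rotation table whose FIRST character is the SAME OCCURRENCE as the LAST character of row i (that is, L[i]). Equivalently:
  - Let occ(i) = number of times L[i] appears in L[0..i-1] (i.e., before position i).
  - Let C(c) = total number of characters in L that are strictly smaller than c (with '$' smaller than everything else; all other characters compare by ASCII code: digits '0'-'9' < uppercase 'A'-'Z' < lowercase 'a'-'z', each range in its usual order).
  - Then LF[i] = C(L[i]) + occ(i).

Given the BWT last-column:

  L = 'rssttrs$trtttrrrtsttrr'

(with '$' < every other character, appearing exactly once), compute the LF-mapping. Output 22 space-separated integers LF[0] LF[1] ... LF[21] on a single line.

Char counts: '$':1, 'r':8, 's':4, 't':9
C (first-col start): C('$')=0, C('r')=1, C('s')=9, C('t')=13
L[0]='r': occ=0, LF[0]=C('r')+0=1+0=1
L[1]='s': occ=0, LF[1]=C('s')+0=9+0=9
L[2]='s': occ=1, LF[2]=C('s')+1=9+1=10
L[3]='t': occ=0, LF[3]=C('t')+0=13+0=13
L[4]='t': occ=1, LF[4]=C('t')+1=13+1=14
L[5]='r': occ=1, LF[5]=C('r')+1=1+1=2
L[6]='s': occ=2, LF[6]=C('s')+2=9+2=11
L[7]='$': occ=0, LF[7]=C('$')+0=0+0=0
L[8]='t': occ=2, LF[8]=C('t')+2=13+2=15
L[9]='r': occ=2, LF[9]=C('r')+2=1+2=3
L[10]='t': occ=3, LF[10]=C('t')+3=13+3=16
L[11]='t': occ=4, LF[11]=C('t')+4=13+4=17
L[12]='t': occ=5, LF[12]=C('t')+5=13+5=18
L[13]='r': occ=3, LF[13]=C('r')+3=1+3=4
L[14]='r': occ=4, LF[14]=C('r')+4=1+4=5
L[15]='r': occ=5, LF[15]=C('r')+5=1+5=6
L[16]='t': occ=6, LF[16]=C('t')+6=13+6=19
L[17]='s': occ=3, LF[17]=C('s')+3=9+3=12
L[18]='t': occ=7, LF[18]=C('t')+7=13+7=20
L[19]='t': occ=8, LF[19]=C('t')+8=13+8=21
L[20]='r': occ=6, LF[20]=C('r')+6=1+6=7
L[21]='r': occ=7, LF[21]=C('r')+7=1+7=8

Answer: 1 9 10 13 14 2 11 0 15 3 16 17 18 4 5 6 19 12 20 21 7 8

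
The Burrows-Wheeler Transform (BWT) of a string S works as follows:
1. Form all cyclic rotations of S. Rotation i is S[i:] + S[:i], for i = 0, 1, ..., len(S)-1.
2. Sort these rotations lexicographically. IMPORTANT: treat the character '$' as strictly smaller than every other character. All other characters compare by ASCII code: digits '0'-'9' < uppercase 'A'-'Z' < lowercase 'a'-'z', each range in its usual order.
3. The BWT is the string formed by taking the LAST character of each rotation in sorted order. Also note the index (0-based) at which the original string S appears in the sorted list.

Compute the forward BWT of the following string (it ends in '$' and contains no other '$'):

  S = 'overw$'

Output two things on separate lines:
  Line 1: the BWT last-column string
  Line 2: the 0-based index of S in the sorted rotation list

Answer: wv$eor
2

Derivation:
All 6 rotations (rotation i = S[i:]+S[:i]):
  rot[0] = overw$
  rot[1] = verw$o
  rot[2] = erw$ov
  rot[3] = rw$ove
  rot[4] = w$over
  rot[5] = $overw
Sorted (with $ < everything):
  sorted[0] = $overw  (last char: 'w')
  sorted[1] = erw$ov  (last char: 'v')
  sorted[2] = overw$  (last char: '$')
  sorted[3] = rw$ove  (last char: 'e')
  sorted[4] = verw$o  (last char: 'o')
  sorted[5] = w$over  (last char: 'r')
Last column: wv$eor
Original string S is at sorted index 2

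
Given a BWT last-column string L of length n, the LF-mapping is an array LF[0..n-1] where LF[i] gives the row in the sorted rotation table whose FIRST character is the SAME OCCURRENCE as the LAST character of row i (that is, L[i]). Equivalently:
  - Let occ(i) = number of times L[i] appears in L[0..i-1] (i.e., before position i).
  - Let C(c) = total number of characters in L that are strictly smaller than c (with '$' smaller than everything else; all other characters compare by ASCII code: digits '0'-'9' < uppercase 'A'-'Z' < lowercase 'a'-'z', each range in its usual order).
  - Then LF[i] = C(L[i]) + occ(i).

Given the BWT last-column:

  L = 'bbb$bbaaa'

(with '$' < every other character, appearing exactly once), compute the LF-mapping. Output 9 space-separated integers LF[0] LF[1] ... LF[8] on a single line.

Char counts: '$':1, 'a':3, 'b':5
C (first-col start): C('$')=0, C('a')=1, C('b')=4
L[0]='b': occ=0, LF[0]=C('b')+0=4+0=4
L[1]='b': occ=1, LF[1]=C('b')+1=4+1=5
L[2]='b': occ=2, LF[2]=C('b')+2=4+2=6
L[3]='$': occ=0, LF[3]=C('$')+0=0+0=0
L[4]='b': occ=3, LF[4]=C('b')+3=4+3=7
L[5]='b': occ=4, LF[5]=C('b')+4=4+4=8
L[6]='a': occ=0, LF[6]=C('a')+0=1+0=1
L[7]='a': occ=1, LF[7]=C('a')+1=1+1=2
L[8]='a': occ=2, LF[8]=C('a')+2=1+2=3

Answer: 4 5 6 0 7 8 1 2 3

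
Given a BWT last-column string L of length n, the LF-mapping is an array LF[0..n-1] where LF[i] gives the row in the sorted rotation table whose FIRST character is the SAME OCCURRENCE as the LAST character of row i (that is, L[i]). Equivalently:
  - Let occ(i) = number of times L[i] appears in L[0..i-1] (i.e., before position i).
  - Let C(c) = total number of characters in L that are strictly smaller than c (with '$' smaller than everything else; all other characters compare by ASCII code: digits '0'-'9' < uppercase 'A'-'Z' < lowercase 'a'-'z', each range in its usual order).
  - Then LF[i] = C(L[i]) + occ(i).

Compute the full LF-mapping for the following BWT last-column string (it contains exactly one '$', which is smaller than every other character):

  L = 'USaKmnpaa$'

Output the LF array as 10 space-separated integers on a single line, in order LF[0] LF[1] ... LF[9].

Char counts: '$':1, 'K':1, 'S':1, 'U':1, 'a':3, 'm':1, 'n':1, 'p':1
C (first-col start): C('$')=0, C('K')=1, C('S')=2, C('U')=3, C('a')=4, C('m')=7, C('n')=8, C('p')=9
L[0]='U': occ=0, LF[0]=C('U')+0=3+0=3
L[1]='S': occ=0, LF[1]=C('S')+0=2+0=2
L[2]='a': occ=0, LF[2]=C('a')+0=4+0=4
L[3]='K': occ=0, LF[3]=C('K')+0=1+0=1
L[4]='m': occ=0, LF[4]=C('m')+0=7+0=7
L[5]='n': occ=0, LF[5]=C('n')+0=8+0=8
L[6]='p': occ=0, LF[6]=C('p')+0=9+0=9
L[7]='a': occ=1, LF[7]=C('a')+1=4+1=5
L[8]='a': occ=2, LF[8]=C('a')+2=4+2=6
L[9]='$': occ=0, LF[9]=C('$')+0=0+0=0

Answer: 3 2 4 1 7 8 9 5 6 0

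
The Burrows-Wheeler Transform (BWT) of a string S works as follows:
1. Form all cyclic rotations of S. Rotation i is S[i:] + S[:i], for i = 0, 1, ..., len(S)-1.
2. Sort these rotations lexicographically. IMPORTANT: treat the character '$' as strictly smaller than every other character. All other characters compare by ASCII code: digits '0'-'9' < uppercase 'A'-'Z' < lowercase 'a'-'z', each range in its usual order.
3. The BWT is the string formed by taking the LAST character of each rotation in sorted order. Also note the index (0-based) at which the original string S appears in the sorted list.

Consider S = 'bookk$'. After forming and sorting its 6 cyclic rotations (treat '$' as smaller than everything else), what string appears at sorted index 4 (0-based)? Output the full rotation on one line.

Answer: okk$bo

Derivation:
All 6 rotations (rotation i = S[i:]+S[:i]):
  rot[0] = bookk$
  rot[1] = ookk$b
  rot[2] = okk$bo
  rot[3] = kk$boo
  rot[4] = k$book
  rot[5] = $bookk
Sorted (with $ < everything):
  sorted[0] = $bookk
  sorted[1] = bookk$
  sorted[2] = k$book
  sorted[3] = kk$boo
  sorted[4] = okk$bo
  sorted[5] = ookk$b
sorted[4] = okk$bo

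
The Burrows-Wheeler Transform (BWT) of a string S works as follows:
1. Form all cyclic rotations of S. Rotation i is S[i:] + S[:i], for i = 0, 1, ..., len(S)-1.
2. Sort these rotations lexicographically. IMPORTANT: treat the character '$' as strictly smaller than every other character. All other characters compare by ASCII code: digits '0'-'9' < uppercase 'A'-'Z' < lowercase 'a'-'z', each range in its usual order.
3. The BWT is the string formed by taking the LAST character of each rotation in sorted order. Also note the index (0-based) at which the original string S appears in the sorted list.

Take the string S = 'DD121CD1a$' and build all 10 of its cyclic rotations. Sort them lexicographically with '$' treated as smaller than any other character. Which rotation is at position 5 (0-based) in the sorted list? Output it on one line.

Answer: CD1a$DD121

Derivation:
All 10 rotations (rotation i = S[i:]+S[:i]):
  rot[0] = DD121CD1a$
  rot[1] = D121CD1a$D
  rot[2] = 121CD1a$DD
  rot[3] = 21CD1a$DD1
  rot[4] = 1CD1a$DD12
  rot[5] = CD1a$DD121
  rot[6] = D1a$DD121C
  rot[7] = 1a$DD121CD
  rot[8] = a$DD121CD1
  rot[9] = $DD121CD1a
Sorted (with $ < everything):
  sorted[0] = $DD121CD1a
  sorted[1] = 121CD1a$DD
  sorted[2] = 1CD1a$DD12
  sorted[3] = 1a$DD121CD
  sorted[4] = 21CD1a$DD1
  sorted[5] = CD1a$DD121
  sorted[6] = D121CD1a$D
  sorted[7] = D1a$DD121C
  sorted[8] = DD121CD1a$
  sorted[9] = a$DD121CD1
sorted[5] = CD1a$DD121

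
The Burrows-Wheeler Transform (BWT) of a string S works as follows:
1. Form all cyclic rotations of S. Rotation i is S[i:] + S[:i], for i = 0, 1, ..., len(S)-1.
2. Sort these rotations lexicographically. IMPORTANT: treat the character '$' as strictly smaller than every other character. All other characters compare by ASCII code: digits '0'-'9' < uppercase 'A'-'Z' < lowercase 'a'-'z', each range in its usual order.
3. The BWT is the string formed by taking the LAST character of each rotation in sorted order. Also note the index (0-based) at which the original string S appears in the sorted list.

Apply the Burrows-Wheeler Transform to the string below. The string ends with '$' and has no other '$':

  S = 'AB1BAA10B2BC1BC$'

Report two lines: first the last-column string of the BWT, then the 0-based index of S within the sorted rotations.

All 16 rotations (rotation i = S[i:]+S[:i]):
  rot[0] = AB1BAA10B2BC1BC$
  rot[1] = B1BAA10B2BC1BC$A
  rot[2] = 1BAA10B2BC1BC$AB
  rot[3] = BAA10B2BC1BC$AB1
  rot[4] = AA10B2BC1BC$AB1B
  rot[5] = A10B2BC1BC$AB1BA
  rot[6] = 10B2BC1BC$AB1BAA
  rot[7] = 0B2BC1BC$AB1BAA1
  rot[8] = B2BC1BC$AB1BAA10
  rot[9] = 2BC1BC$AB1BAA10B
  rot[10] = BC1BC$AB1BAA10B2
  rot[11] = C1BC$AB1BAA10B2B
  rot[12] = 1BC$AB1BAA10B2BC
  rot[13] = BC$AB1BAA10B2BC1
  rot[14] = C$AB1BAA10B2BC1B
  rot[15] = $AB1BAA10B2BC1BC
Sorted (with $ < everything):
  sorted[0] = $AB1BAA10B2BC1BC  (last char: 'C')
  sorted[1] = 0B2BC1BC$AB1BAA1  (last char: '1')
  sorted[2] = 10B2BC1BC$AB1BAA  (last char: 'A')
  sorted[3] = 1BAA10B2BC1BC$AB  (last char: 'B')
  sorted[4] = 1BC$AB1BAA10B2BC  (last char: 'C')
  sorted[5] = 2BC1BC$AB1BAA10B  (last char: 'B')
  sorted[6] = A10B2BC1BC$AB1BA  (last char: 'A')
  sorted[7] = AA10B2BC1BC$AB1B  (last char: 'B')
  sorted[8] = AB1BAA10B2BC1BC$  (last char: '$')
  sorted[9] = B1BAA10B2BC1BC$A  (last char: 'A')
  sorted[10] = B2BC1BC$AB1BAA10  (last char: '0')
  sorted[11] = BAA10B2BC1BC$AB1  (last char: '1')
  sorted[12] = BC$AB1BAA10B2BC1  (last char: '1')
  sorted[13] = BC1BC$AB1BAA10B2  (last char: '2')
  sorted[14] = C$AB1BAA10B2BC1B  (last char: 'B')
  sorted[15] = C1BC$AB1BAA10B2B  (last char: 'B')
Last column: C1ABCBAB$A0112BB
Original string S is at sorted index 8

Answer: C1ABCBAB$A0112BB
8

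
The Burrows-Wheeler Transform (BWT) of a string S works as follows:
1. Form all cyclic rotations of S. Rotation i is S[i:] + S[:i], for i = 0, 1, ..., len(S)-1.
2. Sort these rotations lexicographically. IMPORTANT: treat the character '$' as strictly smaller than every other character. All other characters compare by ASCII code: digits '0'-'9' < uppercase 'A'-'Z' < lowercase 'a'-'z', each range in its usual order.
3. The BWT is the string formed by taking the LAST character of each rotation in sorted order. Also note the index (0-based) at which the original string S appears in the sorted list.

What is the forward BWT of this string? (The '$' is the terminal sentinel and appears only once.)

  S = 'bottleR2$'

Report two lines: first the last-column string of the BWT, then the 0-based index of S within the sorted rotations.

All 9 rotations (rotation i = S[i:]+S[:i]):
  rot[0] = bottleR2$
  rot[1] = ottleR2$b
  rot[2] = ttleR2$bo
  rot[3] = tleR2$bot
  rot[4] = leR2$bott
  rot[5] = eR2$bottl
  rot[6] = R2$bottle
  rot[7] = 2$bottleR
  rot[8] = $bottleR2
Sorted (with $ < everything):
  sorted[0] = $bottleR2  (last char: '2')
  sorted[1] = 2$bottleR  (last char: 'R')
  sorted[2] = R2$bottle  (last char: 'e')
  sorted[3] = bottleR2$  (last char: '$')
  sorted[4] = eR2$bottl  (last char: 'l')
  sorted[5] = leR2$bott  (last char: 't')
  sorted[6] = ottleR2$b  (last char: 'b')
  sorted[7] = tleR2$bot  (last char: 't')
  sorted[8] = ttleR2$bo  (last char: 'o')
Last column: 2Re$ltbto
Original string S is at sorted index 3

Answer: 2Re$ltbto
3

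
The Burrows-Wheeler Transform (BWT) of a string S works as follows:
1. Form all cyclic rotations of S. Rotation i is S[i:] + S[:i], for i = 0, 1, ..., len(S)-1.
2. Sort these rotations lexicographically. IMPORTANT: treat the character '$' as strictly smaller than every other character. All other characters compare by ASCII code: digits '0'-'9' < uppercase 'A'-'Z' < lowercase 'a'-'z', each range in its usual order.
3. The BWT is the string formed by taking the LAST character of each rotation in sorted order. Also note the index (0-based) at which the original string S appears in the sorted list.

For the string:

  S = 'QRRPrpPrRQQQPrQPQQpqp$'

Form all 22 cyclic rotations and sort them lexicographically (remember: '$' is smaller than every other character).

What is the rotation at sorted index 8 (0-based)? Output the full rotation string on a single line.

Answer: QQQPrQPQQpqp$QRRPrpPrR

Derivation:
All 22 rotations (rotation i = S[i:]+S[:i]):
  rot[0] = QRRPrpPrRQQQPrQPQQpqp$
  rot[1] = RRPrpPrRQQQPrQPQQpqp$Q
  rot[2] = RPrpPrRQQQPrQPQQpqp$QR
  rot[3] = PrpPrRQQQPrQPQQpqp$QRR
  rot[4] = rpPrRQQQPrQPQQpqp$QRRP
  rot[5] = pPrRQQQPrQPQQpqp$QRRPr
  rot[6] = PrRQQQPrQPQQpqp$QRRPrp
  rot[7] = rRQQQPrQPQQpqp$QRRPrpP
  rot[8] = RQQQPrQPQQpqp$QRRPrpPr
  rot[9] = QQQPrQPQQpqp$QRRPrpPrR
  rot[10] = QQPrQPQQpqp$QRRPrpPrRQ
  rot[11] = QPrQPQQpqp$QRRPrpPrRQQ
  rot[12] = PrQPQQpqp$QRRPrpPrRQQQ
  rot[13] = rQPQQpqp$QRRPrpPrRQQQP
  rot[14] = QPQQpqp$QRRPrpPrRQQQPr
  rot[15] = PQQpqp$QRRPrpPrRQQQPrQ
  rot[16] = QQpqp$QRRPrpPrRQQQPrQP
  rot[17] = Qpqp$QRRPrpPrRQQQPrQPQ
  rot[18] = pqp$QRRPrpPrRQQQPrQPQQ
  rot[19] = qp$QRRPrpPrRQQQPrQPQQp
  rot[20] = p$QRRPrpPrRQQQPrQPQQpq
  rot[21] = $QRRPrpPrRQQQPrQPQQpqp
Sorted (with $ < everything):
  sorted[0] = $QRRPrpPrRQQQPrQPQQpqp
  sorted[1] = PQQpqp$QRRPrpPrRQQQPrQ
  sorted[2] = PrQPQQpqp$QRRPrpPrRQQQ
  sorted[3] = PrRQQQPrQPQQpqp$QRRPrp
  sorted[4] = PrpPrRQQQPrQPQQpqp$QRR
  sorted[5] = QPQQpqp$QRRPrpPrRQQQPr
  sorted[6] = QPrQPQQpqp$QRRPrpPrRQQ
  sorted[7] = QQPrQPQQpqp$QRRPrpPrRQ
  sorted[8] = QQQPrQPQQpqp$QRRPrpPrR
  sorted[9] = QQpqp$QRRPrpPrRQQQPrQP
  sorted[10] = QRRPrpPrRQQQPrQPQQpqp$
  sorted[11] = Qpqp$QRRPrpPrRQQQPrQPQ
  sorted[12] = RPrpPrRQQQPrQPQQpqp$QR
  sorted[13] = RQQQPrQPQQpqp$QRRPrpPr
  sorted[14] = RRPrpPrRQQQPrQPQQpqp$Q
  sorted[15] = p$QRRPrpPrRQQQPrQPQQpq
  sorted[16] = pPrRQQQPrQPQQpqp$QRRPr
  sorted[17] = pqp$QRRPrpPrRQQQPrQPQQ
  sorted[18] = qp$QRRPrpPrRQQQPrQPQQp
  sorted[19] = rQPQQpqp$QRRPrpPrRQQQP
  sorted[20] = rRQQQPrQPQQpqp$QRRPrpP
  sorted[21] = rpPrRQQQPrQPQQpqp$QRRP
sorted[8] = QQQPrQPQQpqp$QRRPrpPrR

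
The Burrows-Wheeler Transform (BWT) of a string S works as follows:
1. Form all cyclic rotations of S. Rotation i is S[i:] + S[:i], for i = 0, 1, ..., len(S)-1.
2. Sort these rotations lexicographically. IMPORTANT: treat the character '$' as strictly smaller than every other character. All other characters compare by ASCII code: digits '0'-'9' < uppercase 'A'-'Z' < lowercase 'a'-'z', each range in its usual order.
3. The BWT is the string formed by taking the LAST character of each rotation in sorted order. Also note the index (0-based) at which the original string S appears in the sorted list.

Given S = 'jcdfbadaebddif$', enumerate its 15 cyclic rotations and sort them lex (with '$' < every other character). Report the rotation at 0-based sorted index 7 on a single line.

All 15 rotations (rotation i = S[i:]+S[:i]):
  rot[0] = jcdfbadaebddif$
  rot[1] = cdfbadaebddif$j
  rot[2] = dfbadaebddif$jc
  rot[3] = fbadaebddif$jcd
  rot[4] = badaebddif$jcdf
  rot[5] = adaebddif$jcdfb
  rot[6] = daebddif$jcdfba
  rot[7] = aebddif$jcdfbad
  rot[8] = ebddif$jcdfbada
  rot[9] = bddif$jcdfbadae
  rot[10] = ddif$jcdfbadaeb
  rot[11] = dif$jcdfbadaebd
  rot[12] = if$jcdfbadaebdd
  rot[13] = f$jcdfbadaebddi
  rot[14] = $jcdfbadaebddif
Sorted (with $ < everything):
  sorted[0] = $jcdfbadaebddif
  sorted[1] = adaebddif$jcdfb
  sorted[2] = aebddif$jcdfbad
  sorted[3] = badaebddif$jcdf
  sorted[4] = bddif$jcdfbadae
  sorted[5] = cdfbadaebddif$j
  sorted[6] = daebddif$jcdfba
  sorted[7] = ddif$jcdfbadaeb
  sorted[8] = dfbadaebddif$jc
  sorted[9] = dif$jcdfbadaebd
  sorted[10] = ebddif$jcdfbada
  sorted[11] = f$jcdfbadaebddi
  sorted[12] = fbadaebddif$jcd
  sorted[13] = if$jcdfbadaebdd
  sorted[14] = jcdfbadaebddif$
sorted[7] = ddif$jcdfbadaeb

Answer: ddif$jcdfbadaeb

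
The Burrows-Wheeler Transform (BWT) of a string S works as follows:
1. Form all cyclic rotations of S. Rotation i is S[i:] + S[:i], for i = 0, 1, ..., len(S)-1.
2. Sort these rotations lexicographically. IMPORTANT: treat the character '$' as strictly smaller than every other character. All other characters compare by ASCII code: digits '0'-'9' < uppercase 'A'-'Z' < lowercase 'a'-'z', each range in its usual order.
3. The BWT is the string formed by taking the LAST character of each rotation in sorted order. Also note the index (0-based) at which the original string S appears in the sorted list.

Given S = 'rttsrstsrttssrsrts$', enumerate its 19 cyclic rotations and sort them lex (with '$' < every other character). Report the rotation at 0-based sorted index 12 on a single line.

Answer: stsrttssrsrts$rttsr

Derivation:
All 19 rotations (rotation i = S[i:]+S[:i]):
  rot[0] = rttsrstsrttssrsrts$
  rot[1] = ttsrstsrttssrsrts$r
  rot[2] = tsrstsrttssrsrts$rt
  rot[3] = srstsrttssrsrts$rtt
  rot[4] = rstsrttssrsrts$rtts
  rot[5] = stsrttssrsrts$rttsr
  rot[6] = tsrttssrsrts$rttsrs
  rot[7] = srttssrsrts$rttsrst
  rot[8] = rttssrsrts$rttsrsts
  rot[9] = ttssrsrts$rttsrstsr
  rot[10] = tssrsrts$rttsrstsrt
  rot[11] = ssrsrts$rttsrstsrtt
  rot[12] = srsrts$rttsrstsrtts
  rot[13] = rsrts$rttsrstsrttss
  rot[14] = srts$rttsrstsrttssr
  rot[15] = rts$rttsrstsrttssrs
  rot[16] = ts$rttsrstsrttssrsr
  rot[17] = s$rttsrstsrttssrsrt
  rot[18] = $rttsrstsrttssrsrts
Sorted (with $ < everything):
  sorted[0] = $rttsrstsrttssrsrts
  sorted[1] = rsrts$rttsrstsrttss
  sorted[2] = rstsrttssrsrts$rtts
  sorted[3] = rts$rttsrstsrttssrs
  sorted[4] = rttsrstsrttssrsrts$
  sorted[5] = rttssrsrts$rttsrsts
  sorted[6] = s$rttsrstsrttssrsrt
  sorted[7] = srsrts$rttsrstsrtts
  sorted[8] = srstsrttssrsrts$rtt
  sorted[9] = srts$rttsrstsrttssr
  sorted[10] = srttssrsrts$rttsrst
  sorted[11] = ssrsrts$rttsrstsrtt
  sorted[12] = stsrttssrsrts$rttsr
  sorted[13] = ts$rttsrstsrttssrsr
  sorted[14] = tsrstsrttssrsrts$rt
  sorted[15] = tsrttssrsrts$rttsrs
  sorted[16] = tssrsrts$rttsrstsrt
  sorted[17] = ttsrstsrttssrsrts$r
  sorted[18] = ttssrsrts$rttsrstsr
sorted[12] = stsrttssrsrts$rttsr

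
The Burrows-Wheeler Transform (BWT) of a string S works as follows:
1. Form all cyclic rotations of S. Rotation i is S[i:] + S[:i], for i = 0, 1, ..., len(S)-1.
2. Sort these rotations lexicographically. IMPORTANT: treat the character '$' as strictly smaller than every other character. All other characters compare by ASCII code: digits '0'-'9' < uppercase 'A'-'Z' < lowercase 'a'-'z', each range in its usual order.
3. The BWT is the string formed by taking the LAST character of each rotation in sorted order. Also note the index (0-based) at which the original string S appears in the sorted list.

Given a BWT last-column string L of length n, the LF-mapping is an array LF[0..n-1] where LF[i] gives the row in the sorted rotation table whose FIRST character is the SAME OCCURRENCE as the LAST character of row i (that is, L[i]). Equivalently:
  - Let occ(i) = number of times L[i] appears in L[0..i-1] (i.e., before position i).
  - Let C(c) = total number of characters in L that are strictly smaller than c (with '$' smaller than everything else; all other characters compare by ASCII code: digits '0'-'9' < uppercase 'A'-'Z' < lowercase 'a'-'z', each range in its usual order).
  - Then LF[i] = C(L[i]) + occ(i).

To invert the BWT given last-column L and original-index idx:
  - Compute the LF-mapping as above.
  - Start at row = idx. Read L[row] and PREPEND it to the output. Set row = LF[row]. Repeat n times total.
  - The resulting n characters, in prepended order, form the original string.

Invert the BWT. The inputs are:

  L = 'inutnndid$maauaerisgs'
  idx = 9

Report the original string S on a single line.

Answer: iguanamisunderstandi$

Derivation:
LF mapping: 8 12 19 18 13 14 4 9 5 0 11 1 2 20 3 6 15 10 16 7 17
Walk LF starting at row 9, prepending L[row]:
  step 1: row=9, L[9]='$', prepend. Next row=LF[9]=0
  step 2: row=0, L[0]='i', prepend. Next row=LF[0]=8
  step 3: row=8, L[8]='d', prepend. Next row=LF[8]=5
  step 4: row=5, L[5]='n', prepend. Next row=LF[5]=14
  step 5: row=14, L[14]='a', prepend. Next row=LF[14]=3
  step 6: row=3, L[3]='t', prepend. Next row=LF[3]=18
  step 7: row=18, L[18]='s', prepend. Next row=LF[18]=16
  step 8: row=16, L[16]='r', prepend. Next row=LF[16]=15
  step 9: row=15, L[15]='e', prepend. Next row=LF[15]=6
  step 10: row=6, L[6]='d', prepend. Next row=LF[6]=4
  step 11: row=4, L[4]='n', prepend. Next row=LF[4]=13
  step 12: row=13, L[13]='u', prepend. Next row=LF[13]=20
  step 13: row=20, L[20]='s', prepend. Next row=LF[20]=17
  step 14: row=17, L[17]='i', prepend. Next row=LF[17]=10
  step 15: row=10, L[10]='m', prepend. Next row=LF[10]=11
  step 16: row=11, L[11]='a', prepend. Next row=LF[11]=1
  step 17: row=1, L[1]='n', prepend. Next row=LF[1]=12
  step 18: row=12, L[12]='a', prepend. Next row=LF[12]=2
  step 19: row=2, L[2]='u', prepend. Next row=LF[2]=19
  step 20: row=19, L[19]='g', prepend. Next row=LF[19]=7
  step 21: row=7, L[7]='i', prepend. Next row=LF[7]=9
Reversed output: iguanamisunderstandi$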